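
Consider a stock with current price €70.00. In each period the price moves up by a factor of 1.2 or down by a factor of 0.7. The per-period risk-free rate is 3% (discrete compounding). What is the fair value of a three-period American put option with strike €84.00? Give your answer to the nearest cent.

Risk-neutral probability p = (1 + 0.03 − 0.7)/(1.2 − 0.7) = 0.3300/0.5000 = 0.6600
Terminal stock prices: S_uuu = 121, S_uud = 70.56, S_udd = 41.16, S_ddd = 24.01
Terminal payoffs (K − S): max(-36.96, 0) = 0, max(13.44, 0) = 13.44, max(42.84, 0) = 42.84, max(59.99, 0) = 59.99
Node uu (S = 100.8): continuation = 1/1.03·[0.6600·0.0000 + 0.3400·13.4400] = 4.4365; exercise value = 0.0000 ≤ continuation, so V_uu = 4.4365
Node ud (S = 58.8): continuation = 1/1.03·[0.6600·13.4400 + 0.3400·42.8400] = 22.7534; exercise value = 25.2000 > continuation, so V_ud = 25.2000 (exercise)
Node dd (S = 34.3): continuation = 1/1.03·[0.6600·42.8400 + 0.3400·59.9900] = 47.2534; exercise value = 49.7000 > continuation, so V_dd = 49.7000 (exercise)
Node u (S = 84): continuation = 1/1.03·[0.6600·4.4365 + 0.3400·25.2000] = 11.1613; exercise value = 0.0000 ≤ continuation, so V_u = 11.1613
Node d (S = 49): continuation = 1/1.03·[0.6600·25.2000 + 0.3400·49.7000] = 32.5534; exercise value = 35.0000 > continuation, so V_d = 35.0000 (exercise)
Node 0 (S = 70): continuation = 1/1.03·[0.6600·11.1613 + 0.3400·35.0000] = 18.7053; exercise value = 14.0000 ≤ continuation, so V_0 = 18.7053

€18.71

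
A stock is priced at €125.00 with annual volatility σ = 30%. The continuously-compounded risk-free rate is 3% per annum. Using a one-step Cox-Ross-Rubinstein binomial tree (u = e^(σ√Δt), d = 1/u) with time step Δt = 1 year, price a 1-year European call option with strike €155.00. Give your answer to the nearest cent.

CRR parameters: u = e^(σ√Δt) = e^(0.3·√1) = 1.3499, d = 1/u = 0.7408
Per-period rate: rΔt = 0.03·1 = 0.03, so R = e^0.03 = 1.0305
Risk-neutral probability p = (e^0.03 − 0.7408)/(1.3499 − 0.7408) = 0.2896/0.6090 = 0.4756
Terminal stock prices: S_u = 168.7, S_d = 92.6
Terminal payoffs (S − K): max(13.73, 0) = 13.73, max(-62.4, 0) = 0
Node 0 (S = 125): V_0 = e^(−0.03)·[0.4756·13.7324 + 0.5244·0.0000] = 6.3376

€6.34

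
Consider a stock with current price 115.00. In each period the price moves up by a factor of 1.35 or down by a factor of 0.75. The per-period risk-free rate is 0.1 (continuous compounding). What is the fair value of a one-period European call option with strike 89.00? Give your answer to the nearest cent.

Risk-neutral probability p = (e^0.1 − 0.75)/(1.35 − 0.75) = 0.3552/0.6000 = 0.5920
Terminal stock prices: S_u = 155.2, S_d = 86.25
Terminal payoffs (S − K): max(66.25, 0) = 66.25, max(-2.75, 0) = 0
Node 0 (S = 115): V_0 = e^(−0.1)·[0.5920·66.2500 + 0.4080·0.0000] = 35.4848

35.48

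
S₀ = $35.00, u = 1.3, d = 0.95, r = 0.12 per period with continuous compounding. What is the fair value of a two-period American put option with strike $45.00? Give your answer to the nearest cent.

Risk-neutral probability p = (e^0.12 − 0.95)/(1.3 − 0.95) = 0.1775/0.3500 = 0.5071
Terminal stock prices: S_uu = 59.15, S_ud = 43.23, S_dd = 31.59
Terminal payoffs (K − S): max(-14.15, 0) = 0, max(1.775, 0) = 1.775, max(13.41, 0) = 13.41
Node u (S = 45.5): continuation = e^(−0.12)·[0.5071·0.0000 + 0.4929·1.7750] = 0.7759; exercise value = 0.0000 ≤ continuation, so V_u = 0.7759
Node d (S = 33.25): continuation = e^(−0.12)·[0.5071·1.7750 + 0.4929·13.4125] = 6.6614; exercise value = 11.7500 > continuation, so V_d = 11.7500 (exercise)
Node 0 (S = 35): continuation = e^(−0.12)·[0.5071·0.7759 + 0.4929·11.7500] = 5.4853; exercise value = 10.0000 > continuation, so V_0 = 10.0000 (exercise)

$10.00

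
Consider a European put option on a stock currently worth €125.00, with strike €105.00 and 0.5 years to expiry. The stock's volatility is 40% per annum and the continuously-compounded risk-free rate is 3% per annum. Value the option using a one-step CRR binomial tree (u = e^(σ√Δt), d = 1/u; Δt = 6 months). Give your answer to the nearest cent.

€5.78

CRR parameters: u = e^(σ√Δt) = e^(0.4·√0.5) = 1.3269, d = 1/u = 0.7536
Per-period rate: rΔt = 0.03·0.5 = 0.015, so R = e^0.015 = 1.0151
Risk-neutral probability p = (e^0.015 − 0.7536)/(1.3269 − 0.7536) = 0.2615/0.5733 = 0.4561
Terminal stock prices: S_u = 165.9, S_d = 94.2
Terminal payoffs (K − S): max(-60.86, 0) = 0, max(10.8, 0) = 10.8
Node 0 (S = 125): V_0 = e^(−0.015)·[0.4561·0.0000 + 0.5439·10.7952] = 5.7839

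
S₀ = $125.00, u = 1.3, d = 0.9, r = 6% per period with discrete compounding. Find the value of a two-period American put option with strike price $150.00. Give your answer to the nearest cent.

$25.00

Risk-neutral probability p = (1 + 0.06 − 0.9)/(1.3 − 0.9) = 0.1600/0.4000 = 0.4000
Terminal stock prices: S_uu = 211.3, S_ud = 146.2, S_dd = 101.2
Terminal payoffs (K − S): max(-61.25, 0) = 0, max(3.75, 0) = 3.75, max(48.75, 0) = 48.75
Node u (S = 162.5): continuation = 1/1.06·[0.4000·0.0000 + 0.6000·3.7500] = 2.1226; exercise value = 0.0000 ≤ continuation, so V_u = 2.1226
Node d (S = 112.5): continuation = 1/1.06·[0.4000·3.7500 + 0.6000·48.7500] = 29.0094; exercise value = 37.5000 > continuation, so V_d = 37.5000 (exercise)
Node 0 (S = 125): continuation = 1/1.06·[0.4000·2.1226 + 0.6000·37.5000] = 22.0274; exercise value = 25.0000 > continuation, so V_0 = 25.0000 (exercise)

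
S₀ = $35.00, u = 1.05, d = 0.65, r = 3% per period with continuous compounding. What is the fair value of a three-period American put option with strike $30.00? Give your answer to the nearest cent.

Risk-neutral probability p = (e^0.03 − 0.65)/(1.05 − 0.65) = 0.3805/0.4000 = 0.9511
Terminal stock prices: S_uuu = 40.52, S_uud = 25.08, S_udd = 15.53, S_ddd = 9.612
Terminal payoffs (K − S): max(-10.52, 0) = 0, max(4.918, 0) = 4.918, max(14.47, 0) = 14.47, max(20.39, 0) = 20.39
Node uu (S = 38.59): continuation = e^(−0.03)·[0.9511·0.0000 + 0.0489·4.9181] = 0.2332; exercise value = 0.0000 ≤ continuation, so V_uu = 0.2332
Node ud (S = 23.89): continuation = e^(−0.03)·[0.9511·4.9181 + 0.0489·14.4731] = 5.2259; exercise value = 6.1125 > continuation, so V_ud = 6.1125 (exercise)
Node dd (S = 14.79): continuation = e^(−0.03)·[0.9511·14.4731 + 0.0489·20.3881] = 14.3259; exercise value = 15.2125 > continuation, so V_dd = 15.2125 (exercise)
Node u (S = 36.75): continuation = e^(−0.03)·[0.9511·0.2332 + 0.0489·6.1125] = 0.5051; exercise value = 0.0000 ≤ continuation, so V_u = 0.5051
Node d (S = 22.75): continuation = e^(−0.03)·[0.9511·6.1125 + 0.0489·15.2125] = 6.3634; exercise value = 7.2500 > continuation, so V_d = 7.2500 (exercise)
Node 0 (S = 35): continuation = e^(−0.03)·[0.9511·0.5051 + 0.0489·7.2500] = 0.8100; exercise value = 0.0000 ≤ continuation, so V_0 = 0.8100

$0.81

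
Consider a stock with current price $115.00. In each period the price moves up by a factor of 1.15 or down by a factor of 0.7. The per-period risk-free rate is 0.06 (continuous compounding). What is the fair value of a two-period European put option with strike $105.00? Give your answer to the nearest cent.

Risk-neutral probability p = (e^0.06 − 0.7)/(1.15 − 0.7) = 0.3618/0.4500 = 0.8041
Terminal stock prices: S_uu = 152.1, S_ud = 92.57, S_dd = 56.35
Terminal payoffs (K − S): max(-47.09, 0) = 0, max(12.43, 0) = 12.43, max(48.65, 0) = 48.65
Node u (S = 132.2): V_u = e^(−0.06)·[0.8041·0.0000 + 0.1959·12.4250] = 2.2925
Node d (S = 80.5): V_d = e^(−0.06)·[0.8041·12.4250 + 0.1959·48.6500] = 18.3853
Node 0 (S = 115): V_0 = e^(−0.06)·[0.8041·2.2925 + 0.1959·18.3853] = 5.1283

$5.13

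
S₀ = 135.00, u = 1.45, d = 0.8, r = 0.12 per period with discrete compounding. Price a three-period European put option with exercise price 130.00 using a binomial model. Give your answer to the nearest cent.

Risk-neutral probability p = (1 + 0.12 − 0.8)/(1.45 − 0.8) = 0.3200/0.6500 = 0.4923
Terminal stock prices: S_uuu = 411.6, S_uud = 227.1, S_udd = 125.3, S_ddd = 69.12
Terminal payoffs (K − S): max(-281.6, 0) = 0, max(-97.07, 0) = 0, max(4.72, 0) = 4.72, max(60.88, 0) = 60.88
Node uu (S = 283.8): V_uu = 1/1.12·[0.4923·0.0000 + 0.5077·0.0000] = 0.0000
Node ud (S = 156.6): V_ud = 1/1.12·[0.4923·0.0000 + 0.5077·4.7200] = 2.1396
Node dd (S = 86.4): V_dd = 1/1.12·[0.4923·4.7200 + 0.5077·60.8800] = 29.6714
Node u (S = 195.8): V_u = 1/1.12·[0.4923·0.0000 + 0.5077·2.1396] = 0.9699
Node d (S = 108): V_d = 1/1.12·[0.4923·2.1396 + 0.5077·29.6714] = 14.3904
Node 0 (S = 135): V_0 = 1/1.12·[0.4923·0.9699 + 0.5077·14.3904] = 6.9494

6.95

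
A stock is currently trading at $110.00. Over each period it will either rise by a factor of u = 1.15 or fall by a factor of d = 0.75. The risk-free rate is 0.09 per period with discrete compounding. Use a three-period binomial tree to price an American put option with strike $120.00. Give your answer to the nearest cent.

$10.00

Risk-neutral probability p = (1 + 0.09 − 0.75)/(1.15 − 0.75) = 0.3400/0.4000 = 0.8500
Terminal stock prices: S_uuu = 167.3, S_uud = 109.1, S_udd = 71.16, S_ddd = 46.41
Terminal payoffs (K − S): max(-47.3, 0) = 0, max(10.89, 0) = 10.89, max(48.84, 0) = 48.84, max(73.59, 0) = 73.59
Node uu (S = 145.5): continuation = 1/1.09·[0.8500·0.0000 + 0.1500·10.8938] = 1.4991; exercise value = 0.0000 ≤ continuation, so V_uu = 1.4991
Node ud (S = 94.87): continuation = 1/1.09·[0.8500·10.8938 + 0.1500·48.8438] = 15.2167; exercise value = 25.1250 > continuation, so V_ud = 25.1250 (exercise)
Node dd (S = 61.88): continuation = 1/1.09·[0.8500·48.8438 + 0.1500·73.5938] = 48.2167; exercise value = 58.1250 > continuation, so V_dd = 58.1250 (exercise)
Node u (S = 126.5): continuation = 1/1.09·[0.8500·1.4991 + 0.1500·25.1250] = 4.6266; exercise value = 0.0000 ≤ continuation, so V_u = 4.6266
Node d (S = 82.5): continuation = 1/1.09·[0.8500·25.1250 + 0.1500·58.1250] = 27.5917; exercise value = 37.5000 > continuation, so V_d = 37.5000 (exercise)
Node 0 (S = 110): continuation = 1/1.09·[0.8500·4.6266 + 0.1500·37.5000] = 8.7685; exercise value = 10.0000 > continuation, so V_0 = 10.0000 (exercise)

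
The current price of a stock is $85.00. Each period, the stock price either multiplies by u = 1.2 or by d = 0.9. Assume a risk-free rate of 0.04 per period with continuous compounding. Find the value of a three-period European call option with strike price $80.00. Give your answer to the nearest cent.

$16.44

Risk-neutral probability p = (e^0.04 − 0.9)/(1.2 − 0.9) = 0.1408/0.3000 = 0.4694
Terminal stock prices: S_uuu = 146.9, S_uud = 110.2, S_udd = 82.62, S_ddd = 61.97
Terminal payoffs (S − K): max(66.88, 0) = 66.88, max(30.16, 0) = 30.16, max(2.62, 0) = 2.62, max(-18.03, 0) = 0
Node uu (S = 122.4): V_uu = e^(−0.04)·[0.4694·66.8800 + 0.5306·30.1600] = 45.5368
Node ud (S = 91.8): V_ud = e^(−0.04)·[0.4694·30.1600 + 0.5306·2.6200] = 14.9368
Node dd (S = 68.85): V_dd = e^(−0.04)·[0.4694·2.6200 + 0.5306·0.0000] = 1.1815
Node u (S = 102): V_u = e^(−0.04)·[0.4694·45.5368 + 0.5306·14.9368] = 28.1507
Node d (S = 76.5): V_d = e^(−0.04)·[0.4694·14.9368 + 0.5306·1.1815] = 7.3384
Node 0 (S = 85): V_0 = e^(−0.04)·[0.4694·28.1507 + 0.5306·7.3384] = 16.4363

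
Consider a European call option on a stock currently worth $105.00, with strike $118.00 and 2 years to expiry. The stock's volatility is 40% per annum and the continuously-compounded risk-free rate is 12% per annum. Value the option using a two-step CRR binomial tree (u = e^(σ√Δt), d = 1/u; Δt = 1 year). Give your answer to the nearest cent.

$28.18

CRR parameters: u = e^(σ√Δt) = e^(0.4·√1) = 1.4918, d = 1/u = 0.6703
Per-period rate: rΔt = 0.12·1 = 0.12, so R = e^0.12 = 1.1275
Risk-neutral probability p = (e^0.12 − 0.6703)/(1.4918 − 0.6703) = 0.4572/0.8215 = 0.5565
Terminal stock prices: S_uu = 233.7, S_ud = 105, S_dd = 47.18
Terminal payoffs (S − K): max(115.7, 0) = 115.7, max(-13, 0) = 0, max(-70.82, 0) = 0
Node u (S = 156.6): V_u = e^(−0.12)·[0.5565·115.6818 + 0.4435·0.0000] = 57.0984
Node d (S = 70.38): V_d = e^(−0.12)·[0.5565·0.0000 + 0.4435·0.0000] = 0.0000
Node 0 (S = 105): V_0 = e^(−0.12)·[0.5565·57.0984 + 0.4435·0.0000] = 28.1827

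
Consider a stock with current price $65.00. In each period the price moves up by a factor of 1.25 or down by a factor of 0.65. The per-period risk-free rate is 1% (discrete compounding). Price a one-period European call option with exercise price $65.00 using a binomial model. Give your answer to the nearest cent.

Risk-neutral probability p = (1 + 0.01 − 0.65)/(1.25 − 0.65) = 0.3600/0.6000 = 0.6000
Terminal stock prices: S_u = 81.25, S_d = 42.25
Terminal payoffs (S − K): max(16.25, 0) = 16.25, max(-22.75, 0) = 0
Node 0 (S = 65): V_0 = 1/1.01·[0.6000·16.2500 + 0.4000·0.0000] = 9.6535

$9.65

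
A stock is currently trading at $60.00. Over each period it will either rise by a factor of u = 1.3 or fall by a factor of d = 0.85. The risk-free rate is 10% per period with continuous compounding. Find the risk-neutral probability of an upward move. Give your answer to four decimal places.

Risk-neutral probability p = (e^0.1 − 0.85)/(1.3 − 0.85) = 0.2552/0.4500 = 0.5670

p = 0.5670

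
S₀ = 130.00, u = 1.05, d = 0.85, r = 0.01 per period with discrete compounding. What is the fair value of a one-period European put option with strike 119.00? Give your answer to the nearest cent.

1.68

Risk-neutral probability p = (1 + 0.01 − 0.85)/(1.05 − 0.85) = 0.1600/0.2000 = 0.8000
Terminal stock prices: S_u = 136.5, S_d = 110.5
Terminal payoffs (K − S): max(-17.5, 0) = 0, max(8.5, 0) = 8.5
Node 0 (S = 130): V_0 = 1/1.01·[0.8000·0.0000 + 0.2000·8.5000] = 1.6832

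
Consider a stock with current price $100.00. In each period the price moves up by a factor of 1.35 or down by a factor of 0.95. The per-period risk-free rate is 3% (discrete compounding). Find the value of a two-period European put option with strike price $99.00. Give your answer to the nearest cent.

$5.28

Risk-neutral probability p = (1 + 0.03 − 0.95)/(1.35 − 0.95) = 0.0800/0.4000 = 0.2000
Terminal stock prices: S_uu = 182.3, S_ud = 128.2, S_dd = 90.25
Terminal payoffs (K − S): max(-83.25, 0) = 0, max(-29.25, 0) = 0, max(8.75, 0) = 8.75
Node u (S = 135): V_u = 1/1.03·[0.2000·0.0000 + 0.8000·0.0000] = 0.0000
Node d (S = 95): V_d = 1/1.03·[0.2000·0.0000 + 0.8000·8.7500] = 6.7961
Node 0 (S = 100): V_0 = 1/1.03·[0.2000·0.0000 + 0.8000·6.7961] = 5.2785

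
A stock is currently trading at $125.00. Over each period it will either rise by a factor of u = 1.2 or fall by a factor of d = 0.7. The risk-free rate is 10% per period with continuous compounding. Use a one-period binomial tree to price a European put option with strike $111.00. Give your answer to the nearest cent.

Risk-neutral probability p = (e^0.1 − 0.7)/(1.2 − 0.7) = 0.4052/0.5000 = 0.8103
Terminal stock prices: S_u = 150, S_d = 87.5
Terminal payoffs (K − S): max(-39, 0) = 0, max(23.5, 0) = 23.5
Node 0 (S = 125): V_0 = e^(−0.1)·[0.8103·0.0000 + 0.1897·23.5000] = 4.0328

$4.03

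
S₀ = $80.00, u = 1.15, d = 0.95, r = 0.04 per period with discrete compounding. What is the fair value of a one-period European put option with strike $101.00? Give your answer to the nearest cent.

$17.12

Risk-neutral probability p = (1 + 0.04 − 0.95)/(1.15 − 0.95) = 0.0900/0.2000 = 0.4500
Terminal stock prices: S_u = 92, S_d = 76
Terminal payoffs (K − S): max(9, 0) = 9, max(25, 0) = 25
Node 0 (S = 80): V_0 = 1/1.04·[0.4500·9.0000 + 0.5500·25.0000] = 17.1154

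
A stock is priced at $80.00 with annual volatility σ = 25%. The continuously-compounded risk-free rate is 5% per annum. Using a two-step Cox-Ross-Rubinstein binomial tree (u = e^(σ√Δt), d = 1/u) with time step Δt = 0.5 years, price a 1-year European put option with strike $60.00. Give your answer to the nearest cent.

$0.81

CRR parameters: u = e^(σ√Δt) = e^(0.25·√0.5) = 1.1934, d = 1/u = 0.8380
Per-period rate: rΔt = 0.05·0.5 = 0.025, so R = e^0.025 = 1.0253
Risk-neutral probability p = (e^0.025 − 0.8380)/(1.1934 − 0.8380) = 0.1873/0.3554 = 0.5272
Terminal stock prices: S_uu = 113.9, S_ud = 80, S_dd = 56.18
Terminal payoffs (K − S): max(-53.93, 0) = 0, max(-20, 0) = 0, max(3.825, 0) = 3.825
Node u (S = 95.47): V_u = e^(−0.025)·[0.5272·0.0000 + 0.4728·0.0000] = 0.0000
Node d (S = 67.04): V_d = e^(−0.025)·[0.5272·0.0000 + 0.4728·3.8249] = 1.7640
Node 0 (S = 80): V_0 = e^(−0.025)·[0.5272·0.0000 + 0.4728·1.7640] = 0.8135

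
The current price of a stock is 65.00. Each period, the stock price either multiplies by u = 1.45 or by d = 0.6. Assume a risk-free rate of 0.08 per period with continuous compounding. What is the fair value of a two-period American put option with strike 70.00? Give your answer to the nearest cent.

Risk-neutral probability p = (e^0.08 − 0.6)/(1.45 − 0.6) = 0.4833/0.8500 = 0.5686
Terminal stock prices: S_uu = 136.7, S_ud = 56.55, S_dd = 23.4
Terminal payoffs (K − S): max(-66.66, 0) = 0, max(13.45, 0) = 13.45, max(46.6, 0) = 46.6
Node u (S = 94.25): continuation = e^(−0.08)·[0.5686·0.0000 + 0.4314·13.4500] = 5.3566; exercise value = 0.0000 ≤ continuation, so V_u = 5.3566
Node d (S = 39): continuation = e^(−0.08)·[0.5686·13.4500 + 0.4314·46.6000] = 25.6181; exercise value = 31.0000 > continuation, so V_d = 31.0000 (exercise)
Node 0 (S = 65): continuation = e^(−0.08)·[0.5686·5.3566 + 0.4314·31.0000] = 15.1574; exercise value = 5.0000 ≤ continuation, so V_0 = 15.1574

15.16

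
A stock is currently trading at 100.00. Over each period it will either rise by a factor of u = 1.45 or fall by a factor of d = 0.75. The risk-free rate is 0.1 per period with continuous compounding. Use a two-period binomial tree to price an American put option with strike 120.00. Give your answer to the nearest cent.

Risk-neutral probability p = (e^0.1 − 0.75)/(1.45 − 0.75) = 0.3552/0.7000 = 0.5074
Terminal stock prices: S_uu = 210.2, S_ud = 108.8, S_dd = 56.25
Terminal payoffs (K − S): max(-90.25, 0) = 0, max(11.25, 0) = 11.25, max(63.75, 0) = 63.75
Node u (S = 145): continuation = e^(−0.1)·[0.5074·0.0000 + 0.4926·11.2500] = 5.0145; exercise value = 0.0000 ≤ continuation, so V_u = 5.0145
Node d (S = 75): continuation = e^(−0.1)·[0.5074·11.2500 + 0.4926·63.7500] = 33.5805; exercise value = 45.0000 > continuation, so V_d = 45.0000 (exercise)
Node 0 (S = 100): continuation = e^(−0.1)·[0.5074·5.0145 + 0.4926·45.0000] = 22.3602; exercise value = 20.0000 ≤ continuation, so V_0 = 22.3602

22.36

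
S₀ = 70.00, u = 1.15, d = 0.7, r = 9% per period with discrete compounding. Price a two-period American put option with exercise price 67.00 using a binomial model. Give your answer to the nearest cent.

3.24

Risk-neutral probability p = (1 + 0.09 − 0.7)/(1.15 − 0.7) = 0.3900/0.4500 = 0.8667
Terminal stock prices: S_uu = 92.57, S_ud = 56.35, S_dd = 34.3
Terminal payoffs (K − S): max(-25.57, 0) = 0, max(10.65, 0) = 10.65, max(32.7, 0) = 32.7
Node u (S = 80.5): continuation = 1/1.09·[0.8667·0.0000 + 0.1333·10.6500] = 1.3028; exercise value = 0.0000 ≤ continuation, so V_u = 1.3028
Node d (S = 49): continuation = 1/1.09·[0.8667·10.6500 + 0.1333·32.7000] = 12.4679; exercise value = 18.0000 > continuation, so V_d = 18.0000 (exercise)
Node 0 (S = 70): continuation = 1/1.09·[0.8667·1.3028 + 0.1333·18.0000] = 3.2377; exercise value = 0.0000 ≤ continuation, so V_0 = 3.2377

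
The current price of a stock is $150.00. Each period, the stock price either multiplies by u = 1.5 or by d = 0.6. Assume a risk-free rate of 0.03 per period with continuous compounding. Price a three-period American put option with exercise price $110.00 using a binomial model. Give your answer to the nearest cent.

Risk-neutral probability p = (e^0.03 − 0.6)/(1.5 − 0.6) = 0.4305/0.9000 = 0.4783
Terminal stock prices: S_uuu = 506.2, S_uud = 202.5, S_udd = 81, S_ddd = 32.4
Terminal payoffs (K − S): max(-396.2, 0) = 0, max(-92.5, 0) = 0, max(29, 0) = 29, max(77.6, 0) = 77.6
Node uu (S = 337.5): continuation = e^(−0.03)·[0.4783·0.0000 + 0.5217·0.0000] = 0.0000; exercise value = 0.0000 ≤ continuation, so V_uu = 0.0000
Node ud (S = 135): continuation = e^(−0.03)·[0.4783·0.0000 + 0.5217·29.0000] = 14.6826; exercise value = 0.0000 ≤ continuation, so V_ud = 14.6826
Node dd (S = 54): continuation = e^(−0.03)·[0.4783·29.0000 + 0.5217·77.6000] = 52.7490; exercise value = 56.0000 > continuation, so V_dd = 56.0000 (exercise)
Node u (S = 225): continuation = e^(−0.03)·[0.4783·0.0000 + 0.5217·14.6826] = 7.4338; exercise value = 0.0000 ≤ continuation, so V_u = 7.4338
Node d (S = 90): continuation = e^(−0.03)·[0.4783·14.6826 + 0.5217·56.0000] = 35.1676; exercise value = 20.0000 ≤ continuation, so V_d = 35.1676
Node 0 (S = 150): continuation = e^(−0.03)·[0.4783·7.4338 + 0.5217·35.1676] = 21.2557; exercise value = 0.0000 ≤ continuation, so V_0 = 21.2557

$21.26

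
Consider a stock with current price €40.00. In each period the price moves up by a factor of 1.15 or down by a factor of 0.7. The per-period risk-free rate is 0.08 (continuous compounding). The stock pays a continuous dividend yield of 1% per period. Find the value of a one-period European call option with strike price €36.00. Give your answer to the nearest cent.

€7.64

Per-period risk-free factor R = e^0.08 = 1.0833; dividend-adjusted growth = e^(0.08−0.01) = 1.0725.
Risk-neutral probability p = (1.0725 − 0.7)/(1.15 − 0.7) = 0.3725/0.4500 = 0.8278
Terminal stock prices: S_u = 46, S_d = 28
Terminal payoffs (S − K): max(10, 0) = 10, max(-8, 0) = 0
Node 0 (S = 40): V_0 = e^(−0.08)·[0.8278·10.0000 + 0.1722·0.0000] = 7.6415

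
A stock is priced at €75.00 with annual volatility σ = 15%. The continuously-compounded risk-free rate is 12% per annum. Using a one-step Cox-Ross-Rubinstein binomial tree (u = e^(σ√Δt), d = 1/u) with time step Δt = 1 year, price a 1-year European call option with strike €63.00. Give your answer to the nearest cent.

CRR parameters: u = e^(σ√Δt) = e^(0.15·√1) = 1.1618, d = 1/u = 0.8607
Per-period rate: rΔt = 0.12·1 = 0.12, so R = e^0.12 = 1.1275
Risk-neutral probability p = (e^0.12 − 0.8607)/(1.1618 − 0.8607) = 0.2668/0.3011 = 0.8860
Terminal stock prices: S_u = 87.14, S_d = 64.55
Terminal payoffs (S − K): max(24.14, 0) = 24.14, max(1.553, 0) = 1.553
Node 0 (S = 75): V_0 = e^(−0.12)·[0.8860·24.1376 + 0.1140·1.5531] = 19.1240

€19.12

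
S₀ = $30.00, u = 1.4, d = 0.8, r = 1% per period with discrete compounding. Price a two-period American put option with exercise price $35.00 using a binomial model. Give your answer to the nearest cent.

Risk-neutral probability p = (1 + 0.01 − 0.8)/(1.4 − 0.8) = 0.2100/0.6000 = 0.3500
Terminal stock prices: S_uu = 58.8, S_ud = 33.6, S_dd = 19.2
Terminal payoffs (K − S): max(-23.8, 0) = 0, max(1.4, 0) = 1.4, max(15.8, 0) = 15.8
Node u (S = 42): continuation = 1/1.01·[0.3500·0.0000 + 0.6500·1.4000] = 0.9010; exercise value = 0.0000 ≤ continuation, so V_u = 0.9010
Node d (S = 24): continuation = 1/1.01·[0.3500·1.4000 + 0.6500·15.8000] = 10.6535; exercise value = 11.0000 > continuation, so V_d = 11.0000 (exercise)
Node 0 (S = 30): continuation = 1/1.01·[0.3500·0.9010 + 0.6500·11.0000] = 7.3914; exercise value = 5.0000 ≤ continuation, so V_0 = 7.3914

$7.39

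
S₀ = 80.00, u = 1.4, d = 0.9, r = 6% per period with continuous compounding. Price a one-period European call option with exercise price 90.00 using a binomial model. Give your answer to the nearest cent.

Risk-neutral probability p = (e^0.06 − 0.9)/(1.4 − 0.9) = 0.1618/0.5000 = 0.3237
Terminal stock prices: S_u = 112, S_d = 72
Terminal payoffs (S − K): max(22, 0) = 22, max(-18, 0) = 0
Node 0 (S = 80): V_0 = e^(−0.06)·[0.3237·22.0000 + 0.6763·0.0000] = 6.7061

6.71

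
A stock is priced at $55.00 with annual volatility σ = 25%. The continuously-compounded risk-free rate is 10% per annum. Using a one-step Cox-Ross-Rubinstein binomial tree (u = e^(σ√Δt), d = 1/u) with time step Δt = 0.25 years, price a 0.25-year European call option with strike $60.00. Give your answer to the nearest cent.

CRR parameters: u = e^(σ√Δt) = e^(0.25·√0.25) = 1.1331, d = 1/u = 0.8825
Per-period rate: rΔt = 0.1·0.25 = 0.025, so R = e^0.025 = 1.0253
Risk-neutral probability p = (e^0.025 − 0.8825)/(1.1331 − 0.8825) = 0.1428/0.2507 = 0.5698
Terminal stock prices: S_u = 62.32, S_d = 48.54
Terminal payoffs (S − K): max(2.323, 0) = 2.323, max(-11.46, 0) = 0
Node 0 (S = 55): V_0 = e^(−0.025)·[0.5698·2.3232 + 0.4302·0.0000] = 1.2910

$1.29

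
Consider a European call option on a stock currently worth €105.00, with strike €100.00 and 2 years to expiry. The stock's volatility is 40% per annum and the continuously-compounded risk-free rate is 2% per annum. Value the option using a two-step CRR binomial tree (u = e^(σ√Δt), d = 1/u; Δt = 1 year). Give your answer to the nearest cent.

€25.65

CRR parameters: u = e^(σ√Δt) = e^(0.4·√1) = 1.4918, d = 1/u = 0.6703
Per-period rate: rΔt = 0.02·1 = 0.02, so R = e^0.02 = 1.0202
Risk-neutral probability p = (e^0.02 − 0.6703)/(1.4918 − 0.6703) = 0.3499/0.8215 = 0.4259
Terminal stock prices: S_uu = 233.7, S_ud = 105, S_dd = 47.18
Terminal payoffs (S − K): max(133.7, 0) = 133.7, max(5, 0) = 5, max(-52.82, 0) = 0
Node u (S = 156.6): V_u = e^(−0.02)·[0.4259·133.6818 + 0.5741·5.0000] = 58.6217
Node d (S = 70.38): V_d = e^(−0.02)·[0.4259·5.0000 + 0.5741·0.0000] = 2.0873
Node 0 (S = 105): V_0 = e^(−0.02)·[0.4259·58.6217 + 0.5741·2.0873] = 25.6474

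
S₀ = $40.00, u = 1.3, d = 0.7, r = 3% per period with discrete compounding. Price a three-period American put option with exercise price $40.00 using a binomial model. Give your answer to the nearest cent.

$6.85

Risk-neutral probability p = (1 + 0.03 − 0.7)/(1.3 − 0.7) = 0.3300/0.6000 = 0.5500
Terminal stock prices: S_uuu = 87.88, S_uud = 47.32, S_udd = 25.48, S_ddd = 13.72
Terminal payoffs (K − S): max(-47.88, 0) = 0, max(-7.32, 0) = 0, max(14.52, 0) = 14.52, max(26.28, 0) = 26.28
Node uu (S = 67.6): continuation = 1/1.03·[0.5500·0.0000 + 0.4500·0.0000] = 0.0000; exercise value = 0.0000 ≤ continuation, so V_uu = 0.0000
Node ud (S = 36.4): continuation = 1/1.03·[0.5500·0.0000 + 0.4500·14.5200] = 6.3437; exercise value = 3.6000 ≤ continuation, so V_ud = 6.3437
Node dd (S = 19.6): continuation = 1/1.03·[0.5500·14.5200 + 0.4500·26.2800] = 19.2350; exercise value = 20.4000 > continuation, so V_dd = 20.4000 (exercise)
Node u (S = 52): continuation = 1/1.03·[0.5500·0.0000 + 0.4500·6.3437] = 2.7715; exercise value = 0.0000 ≤ continuation, so V_u = 2.7715
Node d (S = 28): continuation = 1/1.03·[0.5500·6.3437 + 0.4500·20.4000] = 12.3000; exercise value = 12.0000 ≤ continuation, so V_d = 12.3000
Node 0 (S = 40): continuation = 1/1.03·[0.5500·2.7715 + 0.4500·12.3000] = 6.8537; exercise value = 0.0000 ≤ continuation, so V_0 = 6.8537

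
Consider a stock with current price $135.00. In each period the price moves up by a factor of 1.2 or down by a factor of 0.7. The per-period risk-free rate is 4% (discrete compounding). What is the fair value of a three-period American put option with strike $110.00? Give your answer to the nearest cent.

Risk-neutral probability p = (1 + 0.04 − 0.7)/(1.2 − 0.7) = 0.3400/0.5000 = 0.6800
Terminal stock prices: S_uuu = 233.3, S_uud = 136.1, S_udd = 79.38, S_ddd = 46.3
Terminal payoffs (K − S): max(-123.3, 0) = 0, max(-26.08, 0) = 0, max(30.62, 0) = 30.62, max(63.7, 0) = 63.7
Node uu (S = 194.4): continuation = 1/1.04·[0.6800·0.0000 + 0.3200·0.0000] = 0.0000; exercise value = 0.0000 ≤ continuation, so V_uu = 0.0000
Node ud (S = 113.4): continuation = 1/1.04·[0.6800·0.0000 + 0.3200·30.6200] = 9.4215; exercise value = 0.0000 ≤ continuation, so V_ud = 9.4215
Node dd (S = 66.15): continuation = 1/1.04·[0.6800·30.6200 + 0.3200·63.6950] = 39.6192; exercise value = 43.8500 > continuation, so V_dd = 43.8500 (exercise)
Node u (S = 162): continuation = 1/1.04·[0.6800·0.0000 + 0.3200·9.4215] = 2.8989; exercise value = 0.0000 ≤ continuation, so V_u = 2.8989
Node d (S = 94.5): continuation = 1/1.04·[0.6800·9.4215 + 0.3200·43.8500] = 19.6525; exercise value = 15.5000 ≤ continuation, so V_d = 19.6525
Node 0 (S = 135): continuation = 1/1.04·[0.6800·2.8989 + 0.3200·19.6525] = 7.9424; exercise value = 0.0000 ≤ continuation, so V_0 = 7.9424

$7.94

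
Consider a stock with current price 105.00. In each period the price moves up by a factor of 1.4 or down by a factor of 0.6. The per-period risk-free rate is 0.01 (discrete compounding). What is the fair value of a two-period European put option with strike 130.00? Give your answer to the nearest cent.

41.96

Risk-neutral probability p = (1 + 0.01 − 0.6)/(1.4 − 0.6) = 0.4100/0.8000 = 0.5125
Terminal stock prices: S_uu = 205.8, S_ud = 88.2, S_dd = 37.8
Terminal payoffs (K − S): max(-75.8, 0) = 0, max(41.8, 0) = 41.8, max(92.2, 0) = 92.2
Node u (S = 147): V_u = 1/1.01·[0.5125·0.0000 + 0.4875·41.8000] = 20.1757
Node d (S = 63): V_d = 1/1.01·[0.5125·41.8000 + 0.4875·92.2000] = 65.7129
Node 0 (S = 105): V_0 = 1/1.01·[0.5125·20.1757 + 0.4875·65.7129] = 41.9555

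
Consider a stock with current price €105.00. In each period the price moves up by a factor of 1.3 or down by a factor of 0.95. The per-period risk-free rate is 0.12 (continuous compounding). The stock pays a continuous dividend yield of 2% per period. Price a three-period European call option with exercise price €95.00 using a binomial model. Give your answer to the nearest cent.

€33.20

Per-period risk-free factor R = e^0.12 = 1.1275; dividend-adjusted growth = e^(0.12−0.02) = 1.1052.
Risk-neutral probability p = (1.1052 − 0.95)/(1.3 − 0.95) = 0.1552/0.3500 = 0.4433
Terminal stock prices: S_uuu = 230.7, S_uud = 168.6, S_udd = 123.2, S_ddd = 90.02
Terminal payoffs (S − K): max(135.7, 0) = 135.7, max(73.58, 0) = 73.58, max(28.19, 0) = 28.19, max(-4.976, 0) = 0
Node uu (S = 177.5): V_uu = e^(−0.12)·[0.4433·135.6850 + 0.5567·73.5775] = 89.6788
Node ud (S = 129.7): V_ud = e^(−0.12)·[0.4433·73.5775 + 0.5567·28.1912] = 42.8498
Node dd (S = 94.76): V_dd = e^(−0.12)·[0.4433·28.1912 + 0.5567·0.0000] = 11.0851
Node u (S = 136.5): V_u = e^(−0.12)·[0.4433·89.6788 + 0.5567·42.8498] = 56.4181
Node d (S = 99.75): V_d = e^(−0.12)·[0.4433·42.8498 + 0.5567·11.0851] = 22.3219
Node 0 (S = 105): V_0 = e^(−0.12)·[0.4433·56.4181 + 0.5567·22.3219] = 33.2048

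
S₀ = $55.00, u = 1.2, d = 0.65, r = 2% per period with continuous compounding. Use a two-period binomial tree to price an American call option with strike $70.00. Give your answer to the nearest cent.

Risk-neutral probability p = (e^0.02 − 0.65)/(1.2 − 0.65) = 0.3702/0.5500 = 0.6731
Terminal stock prices: S_uu = 79.2, S_ud = 42.9, S_dd = 23.24
Terminal payoffs (S − K): max(9.2, 0) = 9.2, max(-27.1, 0) = 0, max(-46.76, 0) = 0
Node u (S = 66): continuation = e^(−0.02)·[0.6731·9.2000 + 0.3269·0.0000] = 6.0698; exercise value = 0.0000 ≤ continuation, so V_u = 6.0698
Node d (S = 35.75): continuation = e^(−0.02)·[0.6731·0.0000 + 0.3269·0.0000] = 0.0000; exercise value = 0.0000 ≤ continuation, so V_d = 0.0000
Node 0 (S = 55): continuation = e^(−0.02)·[0.6731·6.0698 + 0.3269·0.0000] = 4.0047; exercise value = 0.0000 ≤ continuation, so V_0 = 4.0047

$4.00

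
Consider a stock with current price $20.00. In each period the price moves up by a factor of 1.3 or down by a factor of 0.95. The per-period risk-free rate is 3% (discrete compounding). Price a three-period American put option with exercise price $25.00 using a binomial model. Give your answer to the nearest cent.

$5.00

Risk-neutral probability p = (1 + 0.03 − 0.95)/(1.3 − 0.95) = 0.0800/0.3500 = 0.2286
Terminal stock prices: S_uuu = 43.94, S_uud = 32.11, S_udd = 23.46, S_ddd = 17.15
Terminal payoffs (K − S): max(-18.94, 0) = 0, max(-7.11, 0) = 0, max(1.535, 0) = 1.535, max(7.853, 0) = 7.853
Node uu (S = 33.8): continuation = 1/1.03·[0.2286·0.0000 + 0.7714·0.0000] = 0.0000; exercise value = 0.0000 ≤ continuation, so V_uu = 0.0000
Node ud (S = 24.7): continuation = 1/1.03·[0.2286·0.0000 + 0.7714·1.5350] = 1.1497; exercise value = 0.3000 ≤ continuation, so V_ud = 1.1497
Node dd (S = 18.05): continuation = 1/1.03·[0.2286·1.5350 + 0.7714·7.8525] = 6.2218; exercise value = 6.9500 > continuation, so V_dd = 6.9500 (exercise)
Node u (S = 26): continuation = 1/1.03·[0.2286·0.0000 + 0.7714·1.1497] = 0.8610; exercise value = 0.0000 ≤ continuation, so V_u = 0.8610
Node d (S = 19): continuation = 1/1.03·[0.2286·1.1497 + 0.7714·6.9500] = 5.4604; exercise value = 6.0000 > continuation, so V_d = 6.0000 (exercise)
Node 0 (S = 20): continuation = 1/1.03·[0.2286·0.8610 + 0.7714·6.0000] = 4.6848; exercise value = 5.0000 > continuation, so V_0 = 5.0000 (exercise)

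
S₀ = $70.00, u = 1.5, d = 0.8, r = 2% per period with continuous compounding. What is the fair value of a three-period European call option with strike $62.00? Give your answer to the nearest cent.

$19.54

Risk-neutral probability p = (e^0.02 − 0.8)/(1.5 − 0.8) = 0.2202/0.7000 = 0.3146
Terminal stock prices: S_uuu = 236.2, S_uud = 126, S_udd = 67.2, S_ddd = 35.84
Terminal payoffs (S − K): max(174.2, 0) = 174.2, max(64, 0) = 64, max(5.2, 0) = 5.2, max(-26.16, 0) = 0
Node uu (S = 157.5): V_uu = e^(−0.02)·[0.3146·174.2500 + 0.6854·64.0000] = 96.7277
Node ud (S = 84): V_ud = e^(−0.02)·[0.3146·64.0000 + 0.6854·5.2000] = 23.2277
Node dd (S = 44.8): V_dd = e^(−0.02)·[0.3146·5.2000 + 0.6854·0.0000] = 1.6034
Node u (S = 105): V_u = e^(−0.02)·[0.3146·96.7277 + 0.6854·23.2277] = 45.4311
Node d (S = 56): V_d = e^(−0.02)·[0.3146·23.2277 + 0.6854·1.6034] = 8.2394
Node 0 (S = 70): V_0 = e^(−0.02)·[0.3146·45.4311 + 0.6854·8.2394] = 19.5441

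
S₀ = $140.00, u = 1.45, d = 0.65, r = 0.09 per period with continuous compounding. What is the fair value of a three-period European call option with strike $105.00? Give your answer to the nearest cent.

Risk-neutral probability p = (e^0.09 − 0.65)/(1.45 − 0.65) = 0.4442/0.8000 = 0.5552
Terminal stock prices: S_uuu = 426.8, S_uud = 191.3, S_udd = 85.77, S_ddd = 38.45
Terminal payoffs (S − K): max(321.8, 0) = 321.8, max(86.33, 0) = 86.33, max(-19.23, 0) = 0, max(-66.55, 0) = 0
Node uu (S = 294.4): V_uu = e^(−0.09)·[0.5552·321.8075 + 0.4448·86.3275] = 198.3872
Node ud (S = 132): V_ud = e^(−0.09)·[0.5552·86.3275 + 0.4448·0.0000] = 43.8052
Node dd (S = 59.15): V_dd = e^(−0.09)·[0.5552·0.0000 + 0.4448·0.0000] = 0.0000
Node u (S = 203): V_u = e^(−0.09)·[0.5552·198.3872 + 0.4448·43.8052] = 118.4747
Node d (S = 91): V_d = e^(−0.09)·[0.5552·43.8052 + 0.4448·0.0000] = 22.2281
Node 0 (S = 140): V_0 = e^(−0.09)·[0.5552·118.4747 + 0.4448·22.2281] = 69.1534

$69.15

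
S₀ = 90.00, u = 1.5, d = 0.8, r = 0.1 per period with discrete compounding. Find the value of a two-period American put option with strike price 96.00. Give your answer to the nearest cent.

Risk-neutral probability p = (1 + 0.1 − 0.8)/(1.5 − 0.8) = 0.3000/0.7000 = 0.4286
Terminal stock prices: S_uu = 202.5, S_ud = 108, S_dd = 57.6
Terminal payoffs (K − S): max(-106.5, 0) = 0, max(-12, 0) = 0, max(38.4, 0) = 38.4
Node u (S = 135): continuation = 1/1.1·[0.4286·0.0000 + 0.5714·0.0000] = 0.0000; exercise value = 0.0000 ≤ continuation, so V_u = 0.0000
Node d (S = 72): continuation = 1/1.1·[0.4286·0.0000 + 0.5714·38.4000] = 19.9481; exercise value = 24.0000 > continuation, so V_d = 24.0000 (exercise)
Node 0 (S = 90): continuation = 1/1.1·[0.4286·0.0000 + 0.5714·24.0000] = 12.4675; exercise value = 6.0000 ≤ continuation, so V_0 = 12.4675

12.47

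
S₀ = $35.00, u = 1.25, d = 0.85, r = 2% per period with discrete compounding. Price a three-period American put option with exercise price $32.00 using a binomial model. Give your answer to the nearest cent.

Risk-neutral probability p = (1 + 0.02 − 0.85)/(1.25 − 0.85) = 0.1700/0.4000 = 0.4250
Terminal stock prices: S_uuu = 68.36, S_uud = 46.48, S_udd = 31.61, S_ddd = 21.49
Terminal payoffs (K − S): max(-36.36, 0) = 0, max(-14.48, 0) = 0, max(0.3906, 0) = 0.3906, max(10.51, 0) = 10.51
Node uu (S = 54.69): continuation = 1/1.02·[0.4250·0.0000 + 0.5750·0.0000] = 0.0000; exercise value = 0.0000 ≤ continuation, so V_uu = 0.0000
Node ud (S = 37.19): continuation = 1/1.02·[0.4250·0.0000 + 0.5750·0.3906] = 0.2202; exercise value = 0.0000 ≤ continuation, so V_ud = 0.2202
Node dd (S = 25.29): continuation = 1/1.02·[0.4250·0.3906 + 0.5750·10.5056] = 6.0850; exercise value = 6.7125 > continuation, so V_dd = 6.7125 (exercise)
Node u (S = 43.75): continuation = 1/1.02·[0.4250·0.0000 + 0.5750·0.2202] = 0.1241; exercise value = 0.0000 ≤ continuation, so V_u = 0.1241
Node d (S = 29.75): continuation = 1/1.02·[0.4250·0.2202 + 0.5750·6.7125] = 3.8758; exercise value = 2.2500 ≤ continuation, so V_d = 3.8758
Node 0 (S = 35): continuation = 1/1.02·[0.4250·0.1241 + 0.5750·3.8758] = 2.2366; exercise value = 0.0000 ≤ continuation, so V_0 = 2.2366

$2.24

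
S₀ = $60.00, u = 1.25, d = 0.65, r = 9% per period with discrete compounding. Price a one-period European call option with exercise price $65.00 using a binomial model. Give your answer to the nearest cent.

Risk-neutral probability p = (1 + 0.09 − 0.65)/(1.25 − 0.65) = 0.4400/0.6000 = 0.7333
Terminal stock prices: S_u = 75, S_d = 39
Terminal payoffs (S − K): max(10, 0) = 10, max(-26, 0) = 0
Node 0 (S = 60): V_0 = 1/1.09·[0.7333·10.0000 + 0.2667·0.0000] = 6.7278

$6.73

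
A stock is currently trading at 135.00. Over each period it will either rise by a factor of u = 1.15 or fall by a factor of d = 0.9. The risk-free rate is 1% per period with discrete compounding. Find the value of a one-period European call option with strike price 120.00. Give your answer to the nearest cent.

Risk-neutral probability p = (1 + 0.01 − 0.9)/(1.15 − 0.9) = 0.1100/0.2500 = 0.4400
Terminal stock prices: S_u = 155.2, S_d = 121.5
Terminal payoffs (S − K): max(35.25, 0) = 35.25, max(1.5, 0) = 1.5
Node 0 (S = 135): V_0 = 1/1.01·[0.4400·35.2500 + 0.5600·1.5000] = 16.1881

16.19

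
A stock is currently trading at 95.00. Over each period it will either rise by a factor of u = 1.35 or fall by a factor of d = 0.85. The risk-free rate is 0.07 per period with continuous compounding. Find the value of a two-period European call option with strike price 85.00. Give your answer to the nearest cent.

25.49

Risk-neutral probability p = (e^0.07 − 0.85)/(1.35 − 0.85) = 0.2225/0.5000 = 0.4450
Terminal stock prices: S_uu = 173.1, S_ud = 109, S_dd = 68.64
Terminal payoffs (S − K): max(88.14, 0) = 88.14, max(24.01, 0) = 24.01, max(-16.36, 0) = 0
Node u (S = 128.2): V_u = e^(−0.07)·[0.4450·88.1375 + 0.5550·24.0125] = 48.9965
Node d (S = 80.75): V_d = e^(−0.07)·[0.4450·24.0125 + 0.5550·0.0000] = 9.9635
Node 0 (S = 95): V_0 = e^(−0.07)·[0.4450·48.9965 + 0.5550·9.9635] = 25.4859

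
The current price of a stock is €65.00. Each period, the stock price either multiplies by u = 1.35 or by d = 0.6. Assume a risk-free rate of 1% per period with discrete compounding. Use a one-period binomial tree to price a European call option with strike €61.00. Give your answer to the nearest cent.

Risk-neutral probability p = (1 + 0.01 − 0.6)/(1.35 − 0.6) = 0.4100/0.7500 = 0.5467
Terminal stock prices: S_u = 87.75, S_d = 39
Terminal payoffs (S − K): max(26.75, 0) = 26.75, max(-22, 0) = 0
Node 0 (S = 65): V_0 = 1/1.01·[0.5467·26.7500 + 0.4533·0.0000] = 14.4785

€14.48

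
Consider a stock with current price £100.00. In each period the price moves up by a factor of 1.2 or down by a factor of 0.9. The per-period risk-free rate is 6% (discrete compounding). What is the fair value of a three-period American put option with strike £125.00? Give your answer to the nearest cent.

£25.00

Risk-neutral probability p = (1 + 0.06 − 0.9)/(1.2 − 0.9) = 0.1600/0.3000 = 0.5333
Terminal stock prices: S_uuu = 172.8, S_uud = 129.6, S_udd = 97.2, S_ddd = 72.9
Terminal payoffs (K − S): max(-47.8, 0) = 0, max(-4.6, 0) = 0, max(27.8, 0) = 27.8, max(52.1, 0) = 52.1
Node uu (S = 144): continuation = 1/1.06·[0.5333·0.0000 + 0.4667·0.0000] = 0.0000; exercise value = 0.0000 ≤ continuation, so V_uu = 0.0000
Node ud (S = 108): continuation = 1/1.06·[0.5333·0.0000 + 0.4667·27.8000] = 12.2390; exercise value = 17.0000 > continuation, so V_ud = 17.0000 (exercise)
Node dd (S = 81): continuation = 1/1.06·[0.5333·27.8000 + 0.4667·52.1000] = 36.9245; exercise value = 44.0000 > continuation, so V_dd = 44.0000 (exercise)
Node u (S = 120): continuation = 1/1.06·[0.5333·0.0000 + 0.4667·17.0000] = 7.4843; exercise value = 5.0000 ≤ continuation, so V_u = 7.4843
Node d (S = 90): continuation = 1/1.06·[0.5333·17.0000 + 0.4667·44.0000] = 27.9245; exercise value = 35.0000 > continuation, so V_d = 35.0000 (exercise)
Node 0 (S = 100): continuation = 1/1.06·[0.5333·7.4843 + 0.4667·35.0000] = 19.1745; exercise value = 25.0000 > continuation, so V_0 = 25.0000 (exercise)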